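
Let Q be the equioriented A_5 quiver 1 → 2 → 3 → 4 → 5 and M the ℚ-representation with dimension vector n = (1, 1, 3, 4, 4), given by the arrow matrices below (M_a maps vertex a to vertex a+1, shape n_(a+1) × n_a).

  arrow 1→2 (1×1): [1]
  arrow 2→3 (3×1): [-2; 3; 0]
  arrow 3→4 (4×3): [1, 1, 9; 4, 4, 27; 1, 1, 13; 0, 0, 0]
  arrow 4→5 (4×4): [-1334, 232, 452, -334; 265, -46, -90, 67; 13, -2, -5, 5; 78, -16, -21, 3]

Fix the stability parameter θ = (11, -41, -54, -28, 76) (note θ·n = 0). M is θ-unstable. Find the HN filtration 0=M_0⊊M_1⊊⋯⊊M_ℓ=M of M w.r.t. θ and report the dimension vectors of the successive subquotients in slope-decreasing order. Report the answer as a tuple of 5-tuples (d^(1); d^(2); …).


Via rank(M_{q-1}∘⋯∘M_p): M ≅ I[1,5], I[3,3], I[3,5], I[4,5]^2.
μ_θ-semistable layers: μ^(1)=76; μ^(2)=-28; μ^(3)=-54

((0, 0, 0, 0, 4); (1, 1, 1, 4, 0); (0, 0, 2, 0, 0))


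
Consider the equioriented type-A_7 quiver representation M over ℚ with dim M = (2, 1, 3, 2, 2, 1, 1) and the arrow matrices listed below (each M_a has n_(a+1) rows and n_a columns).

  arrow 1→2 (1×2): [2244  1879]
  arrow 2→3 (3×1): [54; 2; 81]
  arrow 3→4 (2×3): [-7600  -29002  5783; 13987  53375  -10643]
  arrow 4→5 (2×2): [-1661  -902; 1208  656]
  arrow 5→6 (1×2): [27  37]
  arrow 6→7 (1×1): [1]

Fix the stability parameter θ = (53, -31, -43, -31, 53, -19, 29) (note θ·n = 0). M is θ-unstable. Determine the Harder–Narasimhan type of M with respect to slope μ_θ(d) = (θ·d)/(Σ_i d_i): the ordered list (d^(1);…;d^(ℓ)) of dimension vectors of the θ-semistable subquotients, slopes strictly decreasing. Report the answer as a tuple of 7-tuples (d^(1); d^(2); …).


Interval decomposition of M: I[1,1], I[1,7], I[3,3], I[3,4], I[5,5].
HN type (ℓ=6): μ^(1)=53; μ^(2)=29; μ^(3)=17; μ^(4)=-13; μ^(5)=-31; μ^(6)=-43

((1, 0, 0, 0, 1, 0, 0); (0, 0, 0, 0, 0, 0, 1); (0, 0, 0, 0, 1, 1, 0); (1, 1, 1, 1, 0, 0, 0); (0, 0, 0, 1, 0, 0, 0); (0, 0, 2, 0, 0, 0, 0))


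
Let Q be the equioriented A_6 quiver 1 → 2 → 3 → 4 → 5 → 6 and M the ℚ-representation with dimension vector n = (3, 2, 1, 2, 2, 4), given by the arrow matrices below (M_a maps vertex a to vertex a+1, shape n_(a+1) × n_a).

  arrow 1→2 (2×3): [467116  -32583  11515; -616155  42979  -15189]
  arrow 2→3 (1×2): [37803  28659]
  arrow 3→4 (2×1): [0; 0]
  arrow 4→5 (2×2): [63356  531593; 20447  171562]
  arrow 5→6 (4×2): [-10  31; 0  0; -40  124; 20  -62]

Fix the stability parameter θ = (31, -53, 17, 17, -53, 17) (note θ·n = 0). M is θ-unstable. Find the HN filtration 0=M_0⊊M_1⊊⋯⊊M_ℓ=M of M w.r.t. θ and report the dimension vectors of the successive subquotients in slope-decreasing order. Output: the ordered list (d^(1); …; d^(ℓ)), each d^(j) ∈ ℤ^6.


Interval decomposition of M: I[1,1], I[1,2], I[1,3], I[4,5], I[4,6], I[6,6]^3.
HN type (ℓ=4): μ^(1)=31; μ^(2)=17; μ^(3)=-11; μ^(4)=-18

((1, 0, 0, 0, 0, 0); (0, 0, 1, 0, 0, 4); (2, 2, 0, 0, 0, 0); (0, 0, 0, 2, 2, 0))


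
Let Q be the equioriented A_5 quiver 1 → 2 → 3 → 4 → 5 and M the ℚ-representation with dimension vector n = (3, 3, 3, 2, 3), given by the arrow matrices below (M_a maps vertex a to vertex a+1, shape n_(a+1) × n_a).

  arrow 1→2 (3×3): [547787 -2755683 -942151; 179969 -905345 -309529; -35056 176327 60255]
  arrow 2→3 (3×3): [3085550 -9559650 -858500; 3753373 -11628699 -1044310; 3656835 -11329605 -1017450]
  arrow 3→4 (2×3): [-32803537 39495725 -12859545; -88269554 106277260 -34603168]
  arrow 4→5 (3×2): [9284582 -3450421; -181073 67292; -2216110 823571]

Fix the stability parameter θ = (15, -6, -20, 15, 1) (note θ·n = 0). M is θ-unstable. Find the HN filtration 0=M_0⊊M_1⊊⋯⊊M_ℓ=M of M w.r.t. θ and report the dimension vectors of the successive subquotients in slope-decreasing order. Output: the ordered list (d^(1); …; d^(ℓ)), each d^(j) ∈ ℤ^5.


Via rank(M_{q-1}∘⋯∘M_p): M ≅ I[1,2]^2, I[1,3], I[3,5]^2, I[5,5].
μ_θ-semistable layers: μ^(1)=8; μ^(2)=9/2; μ^(3)=1; μ^(4)=-11/3; μ^(5)=-20

((0, 0, 0, 2, 2); (2, 2, 0, 0, 0); (0, 0, 0, 0, 1); (1, 1, 1, 0, 0); (0, 0, 2, 0, 0))


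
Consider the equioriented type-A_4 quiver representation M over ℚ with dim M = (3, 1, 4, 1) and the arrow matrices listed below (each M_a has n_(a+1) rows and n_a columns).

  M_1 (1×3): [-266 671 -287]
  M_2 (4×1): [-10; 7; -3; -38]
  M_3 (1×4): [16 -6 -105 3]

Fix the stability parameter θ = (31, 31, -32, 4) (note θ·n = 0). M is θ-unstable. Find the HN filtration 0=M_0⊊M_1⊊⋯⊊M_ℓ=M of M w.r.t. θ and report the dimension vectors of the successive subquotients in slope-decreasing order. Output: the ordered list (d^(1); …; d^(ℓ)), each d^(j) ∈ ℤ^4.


Barcode: M ≅ I[1,1]^2, I[1,4], I[3,3]^3. HN layers by μ_θ (3 steps, strictly decreasing):
  μ^(1)=31; μ^(2)=17/2; μ^(3)=-32

((2, 0, 0, 0); (1, 1, 1, 1); (0, 0, 3, 0))


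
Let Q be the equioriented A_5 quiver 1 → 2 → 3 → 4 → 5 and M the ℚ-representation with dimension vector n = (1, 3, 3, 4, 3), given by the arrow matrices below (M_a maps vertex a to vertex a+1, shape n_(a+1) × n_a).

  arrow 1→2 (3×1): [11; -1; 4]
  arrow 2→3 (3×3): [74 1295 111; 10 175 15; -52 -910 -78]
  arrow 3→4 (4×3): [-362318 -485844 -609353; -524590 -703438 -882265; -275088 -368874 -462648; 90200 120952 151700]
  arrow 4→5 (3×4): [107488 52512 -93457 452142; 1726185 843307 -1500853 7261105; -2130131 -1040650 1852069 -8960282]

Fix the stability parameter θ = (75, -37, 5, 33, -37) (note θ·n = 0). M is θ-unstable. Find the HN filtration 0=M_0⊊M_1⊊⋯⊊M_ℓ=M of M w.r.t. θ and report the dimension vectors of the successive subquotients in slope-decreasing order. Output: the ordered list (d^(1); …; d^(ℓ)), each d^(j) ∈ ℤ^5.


Barcode: M ≅ I[1,5], I[2,2]^2, I[3,3], I[3,5], I[4,4], I[4,5]. HN layers by μ_θ (6 steps, strictly decreasing):
  μ^(1)=33; μ^(2)=39/5; μ^(3)=5; μ^(4)=1/3; μ^(5)=-2; μ^(6)=-37

((0, 0, 0, 1, 0); (1, 1, 1, 1, 1); (0, 0, 1, 0, 0); (0, 0, 1, 1, 1); (0, 0, 0, 1, 1); (0, 2, 0, 0, 0))


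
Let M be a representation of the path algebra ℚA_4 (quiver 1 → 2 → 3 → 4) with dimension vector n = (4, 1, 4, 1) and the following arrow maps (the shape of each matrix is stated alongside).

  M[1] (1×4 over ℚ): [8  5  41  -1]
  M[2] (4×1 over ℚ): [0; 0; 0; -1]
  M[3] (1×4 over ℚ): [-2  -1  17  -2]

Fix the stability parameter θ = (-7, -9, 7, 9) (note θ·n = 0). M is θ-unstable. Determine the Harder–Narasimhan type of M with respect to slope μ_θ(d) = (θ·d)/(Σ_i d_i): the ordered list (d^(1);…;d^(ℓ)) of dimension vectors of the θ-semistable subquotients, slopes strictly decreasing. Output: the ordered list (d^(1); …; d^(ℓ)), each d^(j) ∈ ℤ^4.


Via rank(M_{q-1}∘⋯∘M_p): M ≅ I[1,1]^3, I[1,4], I[3,3]^3.
μ_θ-semistable layers: μ^(1)=9; μ^(2)=7; μ^(3)=-7; μ^(4)=-8

((0, 0, 0, 1); (0, 0, 4, 0); (3, 0, 0, 0); (1, 1, 0, 0))


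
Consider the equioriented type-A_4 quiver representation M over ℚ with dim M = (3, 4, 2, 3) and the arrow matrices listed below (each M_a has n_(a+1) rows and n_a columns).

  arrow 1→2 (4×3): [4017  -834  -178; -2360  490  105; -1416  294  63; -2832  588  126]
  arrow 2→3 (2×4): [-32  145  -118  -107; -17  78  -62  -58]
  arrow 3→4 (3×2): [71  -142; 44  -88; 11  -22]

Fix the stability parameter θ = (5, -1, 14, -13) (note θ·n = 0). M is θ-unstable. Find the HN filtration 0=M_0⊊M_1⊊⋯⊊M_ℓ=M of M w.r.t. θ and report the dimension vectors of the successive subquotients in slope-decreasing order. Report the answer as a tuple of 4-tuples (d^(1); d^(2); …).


Barcode: M ≅ I[1,1], I[1,3], I[1,4], I[2,2]^2, I[4,4]^2. HN layers by μ_θ (6 steps, strictly decreasing):
  μ^(1)=14; μ^(2)=5; μ^(3)=2; μ^(4)=5/4; μ^(5)=-1; μ^(6)=-13

((0, 0, 1, 0); (1, 0, 0, 0); (1, 1, 0, 0); (1, 1, 1, 1); (0, 2, 0, 0); (0, 0, 0, 2))


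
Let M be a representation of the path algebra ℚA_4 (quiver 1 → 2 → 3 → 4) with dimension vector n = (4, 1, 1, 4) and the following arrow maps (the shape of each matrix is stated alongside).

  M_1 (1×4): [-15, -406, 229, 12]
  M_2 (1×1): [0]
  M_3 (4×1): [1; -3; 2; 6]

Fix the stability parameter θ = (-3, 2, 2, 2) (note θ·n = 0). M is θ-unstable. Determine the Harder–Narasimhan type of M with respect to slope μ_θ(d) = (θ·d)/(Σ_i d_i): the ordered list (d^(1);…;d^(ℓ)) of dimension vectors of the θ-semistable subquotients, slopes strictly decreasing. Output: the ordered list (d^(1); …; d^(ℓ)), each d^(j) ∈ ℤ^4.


Interval decomposition of M: I[1,1]^3, I[1,2], I[3,4], I[4,4]^3.
HN type (ℓ=2): μ^(1)=2; μ^(2)=-3

((0, 1, 1, 4); (4, 0, 0, 0))


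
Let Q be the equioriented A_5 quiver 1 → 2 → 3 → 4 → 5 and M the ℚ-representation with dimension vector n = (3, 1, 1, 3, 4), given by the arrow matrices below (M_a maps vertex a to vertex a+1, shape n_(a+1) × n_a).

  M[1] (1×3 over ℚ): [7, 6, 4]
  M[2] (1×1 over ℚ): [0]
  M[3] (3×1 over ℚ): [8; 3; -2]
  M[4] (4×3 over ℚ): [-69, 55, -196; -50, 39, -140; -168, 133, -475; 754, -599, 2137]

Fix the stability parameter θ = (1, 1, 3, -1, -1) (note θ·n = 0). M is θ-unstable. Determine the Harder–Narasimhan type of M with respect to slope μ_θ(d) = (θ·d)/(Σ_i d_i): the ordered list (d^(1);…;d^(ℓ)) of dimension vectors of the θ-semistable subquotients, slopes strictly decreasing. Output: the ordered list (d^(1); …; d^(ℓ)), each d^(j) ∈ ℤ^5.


Interval decomposition of M: I[1,1]^2, I[1,2], I[3,5], I[4,5]^2, I[5,5].
HN type (ℓ=3): μ^(1)=1; μ^(2)=1/3; μ^(3)=-1

((3, 1, 0, 0, 0); (0, 0, 1, 1, 1); (0, 0, 0, 2, 3))


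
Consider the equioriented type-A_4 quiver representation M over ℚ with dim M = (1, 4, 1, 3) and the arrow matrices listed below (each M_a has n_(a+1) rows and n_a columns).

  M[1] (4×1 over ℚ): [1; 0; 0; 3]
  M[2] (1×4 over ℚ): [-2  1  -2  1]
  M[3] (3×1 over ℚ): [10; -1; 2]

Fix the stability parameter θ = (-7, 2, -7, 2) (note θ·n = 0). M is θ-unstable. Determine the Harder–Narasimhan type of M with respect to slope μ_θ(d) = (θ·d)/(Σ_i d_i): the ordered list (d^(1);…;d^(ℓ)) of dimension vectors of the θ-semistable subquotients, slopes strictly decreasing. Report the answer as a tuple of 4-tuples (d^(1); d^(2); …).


Via rank(M_{q-1}∘⋯∘M_p): M ≅ I[1,4], I[2,2]^3, I[4,4]^2.
μ_θ-semistable layers: μ^(1)=2; μ^(2)=-5/2; μ^(3)=-7

((0, 3, 0, 3); (0, 1, 1, 0); (1, 0, 0, 0))


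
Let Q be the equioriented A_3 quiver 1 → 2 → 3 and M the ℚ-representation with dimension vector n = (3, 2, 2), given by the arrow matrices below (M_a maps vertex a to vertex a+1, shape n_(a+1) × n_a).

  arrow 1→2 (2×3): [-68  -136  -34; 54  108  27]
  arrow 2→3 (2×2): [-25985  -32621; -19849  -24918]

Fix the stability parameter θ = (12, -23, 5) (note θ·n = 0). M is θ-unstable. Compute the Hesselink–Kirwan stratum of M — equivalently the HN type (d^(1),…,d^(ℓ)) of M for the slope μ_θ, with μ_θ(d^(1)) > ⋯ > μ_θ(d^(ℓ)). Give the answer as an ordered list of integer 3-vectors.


Interval decomposition of M: I[1,1]^2, I[1,3], I[2,3].
HN type (ℓ=4): μ^(1)=12; μ^(2)=5; μ^(3)=-11/2; μ^(4)=-23

((2, 0, 0); (0, 0, 2); (1, 1, 0); (0, 1, 0))


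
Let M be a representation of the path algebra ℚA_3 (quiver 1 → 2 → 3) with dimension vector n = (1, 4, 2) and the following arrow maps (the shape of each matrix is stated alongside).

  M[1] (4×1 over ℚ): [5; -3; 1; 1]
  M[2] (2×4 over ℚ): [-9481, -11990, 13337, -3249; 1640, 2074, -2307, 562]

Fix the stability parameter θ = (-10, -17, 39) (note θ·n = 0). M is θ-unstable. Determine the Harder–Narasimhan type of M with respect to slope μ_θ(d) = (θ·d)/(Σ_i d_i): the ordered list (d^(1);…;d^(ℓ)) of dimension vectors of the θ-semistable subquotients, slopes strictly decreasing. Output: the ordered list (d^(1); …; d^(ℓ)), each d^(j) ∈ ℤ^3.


Barcode: M ≅ I[1,3], I[2,2]^2, I[2,3]. HN layers by μ_θ (3 steps, strictly decreasing):
  μ^(1)=39; μ^(2)=-27/2; μ^(3)=-17

((0, 0, 2); (1, 1, 0); (0, 3, 0))


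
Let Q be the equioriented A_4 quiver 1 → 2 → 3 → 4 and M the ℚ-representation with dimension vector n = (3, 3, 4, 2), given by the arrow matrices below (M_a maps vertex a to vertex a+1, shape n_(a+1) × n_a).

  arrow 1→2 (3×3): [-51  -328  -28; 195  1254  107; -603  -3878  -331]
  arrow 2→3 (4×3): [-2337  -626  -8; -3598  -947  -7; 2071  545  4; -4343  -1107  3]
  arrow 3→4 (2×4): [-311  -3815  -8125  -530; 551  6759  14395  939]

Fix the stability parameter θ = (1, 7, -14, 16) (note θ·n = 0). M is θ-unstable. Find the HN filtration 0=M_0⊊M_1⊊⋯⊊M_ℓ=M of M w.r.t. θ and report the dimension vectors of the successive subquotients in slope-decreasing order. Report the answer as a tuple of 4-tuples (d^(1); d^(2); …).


Via rank(M_{q-1}∘⋯∘M_p): M ≅ I[1,1], I[1,4]^2, I[2,3], I[3,3].
μ_θ-semistable layers: μ^(1)=16; μ^(2)=1; μ^(3)=-2; μ^(4)=-7/2; μ^(5)=-14

((0, 0, 0, 2); (1, 0, 0, 0); (2, 2, 2, 0); (0, 1, 1, 0); (0, 0, 1, 0))


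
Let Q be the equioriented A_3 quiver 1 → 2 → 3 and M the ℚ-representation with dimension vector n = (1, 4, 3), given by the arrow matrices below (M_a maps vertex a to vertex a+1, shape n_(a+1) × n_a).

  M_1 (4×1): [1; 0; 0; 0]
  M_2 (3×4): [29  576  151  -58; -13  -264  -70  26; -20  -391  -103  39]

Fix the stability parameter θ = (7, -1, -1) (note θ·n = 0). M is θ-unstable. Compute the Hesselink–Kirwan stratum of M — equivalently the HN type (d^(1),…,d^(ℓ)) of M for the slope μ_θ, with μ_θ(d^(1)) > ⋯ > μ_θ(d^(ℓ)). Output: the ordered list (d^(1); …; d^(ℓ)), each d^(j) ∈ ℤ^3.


Via rank(M_{q-1}∘⋯∘M_p): M ≅ I[1,3], I[2,2], I[2,3]^2.
μ_θ-semistable layers: μ^(1)=5/3; μ^(2)=-1

((1, 1, 1); (0, 3, 2))


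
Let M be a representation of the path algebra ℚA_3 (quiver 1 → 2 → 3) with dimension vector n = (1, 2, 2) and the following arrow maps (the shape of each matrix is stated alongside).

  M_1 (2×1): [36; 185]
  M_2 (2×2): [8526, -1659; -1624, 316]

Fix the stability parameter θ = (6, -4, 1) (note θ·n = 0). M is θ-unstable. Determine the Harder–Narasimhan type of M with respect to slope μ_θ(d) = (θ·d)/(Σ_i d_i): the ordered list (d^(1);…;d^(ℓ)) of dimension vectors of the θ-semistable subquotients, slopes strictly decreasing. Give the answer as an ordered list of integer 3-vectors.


Via rank(M_{q-1}∘⋯∘M_p): M ≅ I[1,3], I[2,2], I[3,3].
μ_θ-semistable layers: μ^(1)=1; μ^(2)=-4

((1, 1, 2); (0, 1, 0))


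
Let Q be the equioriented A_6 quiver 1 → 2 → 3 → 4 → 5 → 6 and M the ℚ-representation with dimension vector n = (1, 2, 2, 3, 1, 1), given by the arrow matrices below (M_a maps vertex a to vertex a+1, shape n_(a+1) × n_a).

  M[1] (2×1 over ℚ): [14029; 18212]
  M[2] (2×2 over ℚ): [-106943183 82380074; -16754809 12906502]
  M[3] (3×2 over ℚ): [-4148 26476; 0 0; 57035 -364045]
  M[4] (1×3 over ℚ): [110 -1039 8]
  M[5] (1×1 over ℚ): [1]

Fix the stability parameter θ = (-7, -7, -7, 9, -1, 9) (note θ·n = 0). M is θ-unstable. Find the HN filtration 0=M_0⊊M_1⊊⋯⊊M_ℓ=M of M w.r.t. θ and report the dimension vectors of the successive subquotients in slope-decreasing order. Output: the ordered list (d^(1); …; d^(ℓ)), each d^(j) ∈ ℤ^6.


Via rank(M_{q-1}∘⋯∘M_p): M ≅ I[1,3], I[2,2], I[3,4], I[4,4], I[4,6].
μ_θ-semistable layers: μ^(1)=9; μ^(2)=4; μ^(3)=-7

((0, 0, 0, 2, 0, 1); (0, 0, 0, 1, 1, 0); (1, 2, 2, 0, 0, 0))


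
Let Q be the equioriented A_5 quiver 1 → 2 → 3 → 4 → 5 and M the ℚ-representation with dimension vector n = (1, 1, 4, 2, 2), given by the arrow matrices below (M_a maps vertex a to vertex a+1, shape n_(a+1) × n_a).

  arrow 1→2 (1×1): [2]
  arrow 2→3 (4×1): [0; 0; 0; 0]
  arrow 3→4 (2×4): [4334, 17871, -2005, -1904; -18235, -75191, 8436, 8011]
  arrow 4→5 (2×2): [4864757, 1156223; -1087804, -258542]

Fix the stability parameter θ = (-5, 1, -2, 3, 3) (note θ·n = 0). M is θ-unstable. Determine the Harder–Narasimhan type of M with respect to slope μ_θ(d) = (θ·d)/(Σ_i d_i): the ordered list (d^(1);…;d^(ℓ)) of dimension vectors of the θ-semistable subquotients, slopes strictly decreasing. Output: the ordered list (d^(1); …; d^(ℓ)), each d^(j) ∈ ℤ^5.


Interval decomposition of M: I[1,2], I[3,3]^2, I[3,5]^2.
HN type (ℓ=4): μ^(1)=3; μ^(2)=1; μ^(3)=-2; μ^(4)=-5

((0, 0, 0, 2, 2); (0, 1, 0, 0, 0); (0, 0, 4, 0, 0); (1, 0, 0, 0, 0))


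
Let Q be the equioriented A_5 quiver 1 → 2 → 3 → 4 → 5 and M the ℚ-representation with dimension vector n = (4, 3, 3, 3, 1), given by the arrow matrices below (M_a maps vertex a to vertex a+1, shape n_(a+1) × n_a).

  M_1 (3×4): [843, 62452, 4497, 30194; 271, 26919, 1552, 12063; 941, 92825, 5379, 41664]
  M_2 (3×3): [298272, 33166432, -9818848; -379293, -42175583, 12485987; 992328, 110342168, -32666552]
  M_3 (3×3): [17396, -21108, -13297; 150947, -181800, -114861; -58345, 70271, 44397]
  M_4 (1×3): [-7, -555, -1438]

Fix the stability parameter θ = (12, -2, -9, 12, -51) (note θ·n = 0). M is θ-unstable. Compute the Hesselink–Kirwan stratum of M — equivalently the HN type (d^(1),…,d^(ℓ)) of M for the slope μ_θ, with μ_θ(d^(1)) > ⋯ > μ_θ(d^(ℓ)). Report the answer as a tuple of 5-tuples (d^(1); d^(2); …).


Via rank(M_{q-1}∘⋯∘M_p): M ≅ I[1,1], I[1,2]^2, I[1,5], I[3,4]^2.
μ_θ-semistable layers: μ^(1)=12; μ^(2)=5; μ^(3)=-38/5; μ^(4)=-9

((1, 0, 0, 2, 0); (2, 2, 0, 0, 0); (1, 1, 1, 1, 1); (0, 0, 2, 0, 0))


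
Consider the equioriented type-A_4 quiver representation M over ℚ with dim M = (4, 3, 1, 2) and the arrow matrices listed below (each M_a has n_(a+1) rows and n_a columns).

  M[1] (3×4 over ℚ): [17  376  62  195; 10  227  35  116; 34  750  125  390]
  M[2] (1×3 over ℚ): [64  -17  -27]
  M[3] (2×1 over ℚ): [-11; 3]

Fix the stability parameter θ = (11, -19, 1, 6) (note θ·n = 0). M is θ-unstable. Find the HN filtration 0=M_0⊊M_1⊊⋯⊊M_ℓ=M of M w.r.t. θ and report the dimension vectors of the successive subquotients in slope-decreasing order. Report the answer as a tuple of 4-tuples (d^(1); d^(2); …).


Barcode: M ≅ I[1,1], I[1,2]^2, I[1,4], I[4,4]. HN layers by μ_θ (4 steps, strictly decreasing):
  μ^(1)=11; μ^(2)=6; μ^(3)=1; μ^(4)=-4

((1, 0, 0, 0); (0, 0, 0, 2); (0, 0, 1, 0); (3, 3, 0, 0))


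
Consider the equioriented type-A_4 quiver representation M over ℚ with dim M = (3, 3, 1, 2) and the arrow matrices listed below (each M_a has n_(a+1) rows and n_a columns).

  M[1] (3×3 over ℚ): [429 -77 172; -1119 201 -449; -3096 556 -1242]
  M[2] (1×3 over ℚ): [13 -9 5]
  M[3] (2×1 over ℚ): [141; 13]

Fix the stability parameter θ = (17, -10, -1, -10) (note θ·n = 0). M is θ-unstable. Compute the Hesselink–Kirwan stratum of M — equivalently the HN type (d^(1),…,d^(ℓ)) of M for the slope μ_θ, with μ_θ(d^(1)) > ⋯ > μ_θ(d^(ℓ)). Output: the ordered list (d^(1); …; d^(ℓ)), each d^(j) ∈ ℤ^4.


Interval decomposition of M: I[1,1], I[1,2], I[1,4], I[2,2], I[4,4].
HN type (ℓ=4): μ^(1)=17; μ^(2)=7/2; μ^(3)=-1; μ^(4)=-10

((1, 0, 0, 0); (1, 1, 0, 0); (1, 1, 1, 1); (0, 1, 0, 1))


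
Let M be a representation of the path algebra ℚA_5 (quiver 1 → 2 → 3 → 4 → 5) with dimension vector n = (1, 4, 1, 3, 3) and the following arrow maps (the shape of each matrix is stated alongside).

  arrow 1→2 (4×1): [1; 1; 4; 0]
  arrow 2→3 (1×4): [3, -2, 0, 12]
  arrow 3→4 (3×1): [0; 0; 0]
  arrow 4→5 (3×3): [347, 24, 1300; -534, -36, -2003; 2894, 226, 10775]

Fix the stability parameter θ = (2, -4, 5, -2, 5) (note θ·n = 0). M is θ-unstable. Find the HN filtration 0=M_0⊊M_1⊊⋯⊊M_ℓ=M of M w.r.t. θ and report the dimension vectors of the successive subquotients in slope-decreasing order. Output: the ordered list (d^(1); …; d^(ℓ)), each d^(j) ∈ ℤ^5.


Interval decomposition of M: I[1,3], I[2,2]^3, I[4,5]^3.
HN type (ℓ=4): μ^(1)=5; μ^(2)=-1; μ^(3)=-2; μ^(4)=-4

((0, 0, 1, 0, 3); (1, 1, 0, 0, 0); (0, 0, 0, 3, 0); (0, 3, 0, 0, 0))


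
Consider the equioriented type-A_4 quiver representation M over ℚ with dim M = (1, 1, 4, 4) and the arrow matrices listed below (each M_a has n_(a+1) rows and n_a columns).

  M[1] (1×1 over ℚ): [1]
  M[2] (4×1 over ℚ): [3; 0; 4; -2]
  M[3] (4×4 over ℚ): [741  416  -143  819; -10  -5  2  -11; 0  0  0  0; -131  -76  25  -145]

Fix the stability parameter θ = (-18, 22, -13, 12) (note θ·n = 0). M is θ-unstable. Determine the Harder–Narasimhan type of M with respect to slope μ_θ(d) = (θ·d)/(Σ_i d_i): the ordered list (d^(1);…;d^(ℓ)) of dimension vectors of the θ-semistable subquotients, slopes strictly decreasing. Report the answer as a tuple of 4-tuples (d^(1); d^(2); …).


Barcode: M ≅ I[1,4], I[3,3]^2, I[3,4], I[4,4]^2. HN layers by μ_θ (4 steps, strictly decreasing):
  μ^(1)=12; μ^(2)=9/2; μ^(3)=-13; μ^(4)=-18

((0, 0, 0, 4); (0, 1, 1, 0); (0, 0, 3, 0); (1, 0, 0, 0))


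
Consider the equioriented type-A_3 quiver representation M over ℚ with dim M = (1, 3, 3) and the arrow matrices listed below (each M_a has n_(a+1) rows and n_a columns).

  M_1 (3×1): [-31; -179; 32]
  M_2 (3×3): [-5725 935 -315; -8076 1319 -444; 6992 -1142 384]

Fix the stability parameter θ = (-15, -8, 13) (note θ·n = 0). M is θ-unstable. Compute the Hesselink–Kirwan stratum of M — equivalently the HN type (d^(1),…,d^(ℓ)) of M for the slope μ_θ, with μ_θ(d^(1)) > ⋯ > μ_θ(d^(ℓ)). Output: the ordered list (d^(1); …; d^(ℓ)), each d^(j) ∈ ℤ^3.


Via rank(M_{q-1}∘⋯∘M_p): M ≅ I[1,3], I[2,2], I[2,3], I[3,3].
μ_θ-semistable layers: μ^(1)=13; μ^(2)=-8; μ^(3)=-15

((0, 0, 3); (0, 3, 0); (1, 0, 0))


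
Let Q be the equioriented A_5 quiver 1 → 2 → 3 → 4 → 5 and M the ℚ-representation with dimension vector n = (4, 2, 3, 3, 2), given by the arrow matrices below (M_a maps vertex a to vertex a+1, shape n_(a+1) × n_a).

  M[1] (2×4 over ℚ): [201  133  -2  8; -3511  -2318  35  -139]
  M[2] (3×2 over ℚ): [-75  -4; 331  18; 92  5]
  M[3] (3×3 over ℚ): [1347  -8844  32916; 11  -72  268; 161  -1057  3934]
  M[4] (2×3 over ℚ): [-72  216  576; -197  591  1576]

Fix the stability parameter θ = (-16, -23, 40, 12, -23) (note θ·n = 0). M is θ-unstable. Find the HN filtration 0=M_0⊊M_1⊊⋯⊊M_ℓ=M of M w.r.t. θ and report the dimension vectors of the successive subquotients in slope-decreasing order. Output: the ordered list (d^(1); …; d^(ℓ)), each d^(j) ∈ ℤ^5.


Barcode: M ≅ I[1,1]^2, I[1,3], I[1,5], I[3,4], I[4,4], I[5,5]. HN layers by μ_θ (7 steps, strictly decreasing):
  μ^(1)=40; μ^(2)=26; μ^(3)=12; μ^(4)=29/3; μ^(5)=-16; μ^(6)=-39/2; μ^(7)=-23

((0, 0, 1, 0, 0); (0, 0, 1, 1, 0); (0, 0, 0, 1, 0); (0, 0, 1, 1, 1); (2, 0, 0, 0, 0); (2, 2, 0, 0, 0); (0, 0, 0, 0, 1))


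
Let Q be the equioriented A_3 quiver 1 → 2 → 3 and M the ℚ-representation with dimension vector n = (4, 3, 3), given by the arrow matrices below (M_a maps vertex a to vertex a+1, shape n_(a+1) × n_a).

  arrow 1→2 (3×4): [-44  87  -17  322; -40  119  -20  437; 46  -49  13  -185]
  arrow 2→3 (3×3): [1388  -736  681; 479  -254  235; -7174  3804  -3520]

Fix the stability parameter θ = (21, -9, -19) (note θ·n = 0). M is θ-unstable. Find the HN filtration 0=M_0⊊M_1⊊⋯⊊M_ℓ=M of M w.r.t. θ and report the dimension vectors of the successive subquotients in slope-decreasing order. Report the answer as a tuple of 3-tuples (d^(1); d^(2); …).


Barcode: M ≅ I[1,1], I[1,2], I[1,3]^2, I[3,3]. HN layers by μ_θ (4 steps, strictly decreasing):
  μ^(1)=21; μ^(2)=6; μ^(3)=-7/3; μ^(4)=-19

((1, 0, 0); (1, 1, 0); (2, 2, 2); (0, 0, 1))


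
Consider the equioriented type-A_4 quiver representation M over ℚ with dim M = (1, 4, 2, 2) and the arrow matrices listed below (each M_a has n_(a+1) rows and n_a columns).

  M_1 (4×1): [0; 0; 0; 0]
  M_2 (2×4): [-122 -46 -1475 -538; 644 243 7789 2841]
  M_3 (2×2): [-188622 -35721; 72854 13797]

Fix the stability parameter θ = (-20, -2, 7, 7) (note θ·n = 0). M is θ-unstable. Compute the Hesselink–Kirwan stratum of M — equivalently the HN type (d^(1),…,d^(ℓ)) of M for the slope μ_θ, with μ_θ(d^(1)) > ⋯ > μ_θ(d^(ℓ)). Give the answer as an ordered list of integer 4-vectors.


Barcode: M ≅ I[1,1], I[2,2]^2, I[2,3], I[2,4], I[4,4]. HN layers by μ_θ (3 steps, strictly decreasing):
  μ^(1)=7; μ^(2)=-2; μ^(3)=-20

((0, 0, 2, 2); (0, 4, 0, 0); (1, 0, 0, 0))


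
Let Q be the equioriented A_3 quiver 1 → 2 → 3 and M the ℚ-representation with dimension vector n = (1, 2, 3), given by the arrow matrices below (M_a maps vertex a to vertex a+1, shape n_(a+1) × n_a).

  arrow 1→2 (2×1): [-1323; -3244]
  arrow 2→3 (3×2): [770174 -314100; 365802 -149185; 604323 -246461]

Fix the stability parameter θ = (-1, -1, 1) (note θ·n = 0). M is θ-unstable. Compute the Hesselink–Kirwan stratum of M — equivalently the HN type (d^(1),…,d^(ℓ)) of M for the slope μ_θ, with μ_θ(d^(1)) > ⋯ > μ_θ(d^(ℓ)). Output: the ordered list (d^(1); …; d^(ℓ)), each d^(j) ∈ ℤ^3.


Via rank(M_{q-1}∘⋯∘M_p): M ≅ I[1,3], I[2,3], I[3,3].
μ_θ-semistable layers: μ^(1)=1; μ^(2)=-1

((0, 0, 3); (1, 2, 0))


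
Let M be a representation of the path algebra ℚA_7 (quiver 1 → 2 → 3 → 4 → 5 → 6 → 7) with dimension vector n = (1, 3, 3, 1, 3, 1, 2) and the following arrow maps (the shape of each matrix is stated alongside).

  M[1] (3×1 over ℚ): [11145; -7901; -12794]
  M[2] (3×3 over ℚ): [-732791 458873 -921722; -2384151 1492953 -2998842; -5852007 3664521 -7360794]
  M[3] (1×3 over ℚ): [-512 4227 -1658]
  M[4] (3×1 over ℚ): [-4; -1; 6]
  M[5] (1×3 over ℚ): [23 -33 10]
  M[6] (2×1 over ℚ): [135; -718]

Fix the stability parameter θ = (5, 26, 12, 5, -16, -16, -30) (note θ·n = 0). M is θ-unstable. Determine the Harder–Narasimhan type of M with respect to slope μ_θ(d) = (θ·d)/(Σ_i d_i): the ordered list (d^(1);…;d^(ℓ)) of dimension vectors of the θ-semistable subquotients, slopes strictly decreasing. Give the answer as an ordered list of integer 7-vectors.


Via rank(M_{q-1}∘⋯∘M_p): M ≅ I[1,2], I[2,2], I[2,7], I[3,3]^2, I[5,5]^2, I[7,7].
μ_θ-semistable layers: μ^(1)=26; μ^(2)=12; μ^(3)=5; μ^(4)=-19/6; μ^(5)=-16; μ^(6)=-30

((0, 2, 0, 0, 0, 0, 0); (0, 0, 2, 0, 0, 0, 0); (1, 0, 0, 0, 0, 0, 0); (0, 1, 1, 1, 1, 1, 1); (0, 0, 0, 0, 2, 0, 0); (0, 0, 0, 0, 0, 0, 1))


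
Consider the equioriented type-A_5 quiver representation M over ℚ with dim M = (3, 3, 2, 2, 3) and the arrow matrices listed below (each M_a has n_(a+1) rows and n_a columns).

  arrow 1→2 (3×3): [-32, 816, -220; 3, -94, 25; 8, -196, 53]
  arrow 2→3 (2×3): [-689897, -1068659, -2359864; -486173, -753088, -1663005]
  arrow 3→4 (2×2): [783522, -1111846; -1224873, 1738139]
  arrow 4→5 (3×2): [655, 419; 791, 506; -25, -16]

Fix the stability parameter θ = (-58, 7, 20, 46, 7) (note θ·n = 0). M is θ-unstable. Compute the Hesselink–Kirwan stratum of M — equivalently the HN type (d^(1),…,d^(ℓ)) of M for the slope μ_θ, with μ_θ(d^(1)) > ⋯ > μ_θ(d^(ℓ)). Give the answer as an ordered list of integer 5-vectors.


Via rank(M_{q-1}∘⋯∘M_p): M ≅ I[1,1], I[1,3], I[1,5], I[2,2], I[4,5], I[5,5].
μ_θ-semistable layers: μ^(1)=53/2; μ^(2)=20; μ^(3)=7; μ^(4)=-58

((0, 0, 0, 2, 2); (0, 0, 2, 0, 0); (0, 3, 0, 0, 1); (3, 0, 0, 0, 0))


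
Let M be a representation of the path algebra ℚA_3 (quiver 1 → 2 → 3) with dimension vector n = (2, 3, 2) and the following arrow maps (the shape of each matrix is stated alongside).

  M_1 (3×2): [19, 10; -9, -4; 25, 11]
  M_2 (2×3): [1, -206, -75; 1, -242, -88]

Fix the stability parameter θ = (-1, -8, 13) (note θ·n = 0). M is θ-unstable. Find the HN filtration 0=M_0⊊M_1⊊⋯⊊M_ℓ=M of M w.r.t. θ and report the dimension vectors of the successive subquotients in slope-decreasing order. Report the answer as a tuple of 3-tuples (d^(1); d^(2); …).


Via rank(M_{q-1}∘⋯∘M_p): M ≅ I[1,3]^2, I[2,2].
μ_θ-semistable layers: μ^(1)=13; μ^(2)=-9/2; μ^(3)=-8

((0, 0, 2); (2, 2, 0); (0, 1, 0))


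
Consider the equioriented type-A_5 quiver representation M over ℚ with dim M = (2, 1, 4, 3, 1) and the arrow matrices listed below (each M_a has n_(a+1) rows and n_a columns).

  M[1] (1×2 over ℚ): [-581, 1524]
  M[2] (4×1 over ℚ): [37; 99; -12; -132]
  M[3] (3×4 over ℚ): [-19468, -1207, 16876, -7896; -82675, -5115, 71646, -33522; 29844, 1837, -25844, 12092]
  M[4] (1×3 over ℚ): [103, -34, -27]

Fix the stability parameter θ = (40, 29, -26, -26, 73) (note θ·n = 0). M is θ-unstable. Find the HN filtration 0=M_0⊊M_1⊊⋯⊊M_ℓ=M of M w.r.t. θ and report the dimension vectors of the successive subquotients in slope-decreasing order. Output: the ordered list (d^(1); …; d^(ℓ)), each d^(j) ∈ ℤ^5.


Via rank(M_{q-1}∘⋯∘M_p): M ≅ I[1,1], I[1,4], I[3,3], I[3,4], I[3,5].
μ_θ-semistable layers: μ^(1)=73; μ^(2)=40; μ^(3)=17/4; μ^(4)=-26

((0, 0, 0, 0, 1); (1, 0, 0, 0, 0); (1, 1, 1, 1, 0); (0, 0, 3, 2, 0))


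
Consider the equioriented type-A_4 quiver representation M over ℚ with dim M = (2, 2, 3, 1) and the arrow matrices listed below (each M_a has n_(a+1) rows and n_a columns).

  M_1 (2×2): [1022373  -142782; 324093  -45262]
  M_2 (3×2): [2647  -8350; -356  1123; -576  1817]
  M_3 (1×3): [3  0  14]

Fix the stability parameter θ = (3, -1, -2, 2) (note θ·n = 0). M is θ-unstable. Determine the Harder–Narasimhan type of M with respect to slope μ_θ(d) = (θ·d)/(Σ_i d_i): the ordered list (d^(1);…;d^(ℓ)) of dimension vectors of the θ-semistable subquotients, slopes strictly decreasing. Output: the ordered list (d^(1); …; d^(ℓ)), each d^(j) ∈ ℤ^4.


Via rank(M_{q-1}∘⋯∘M_p): M ≅ I[1,1], I[1,4], I[2,3], I[3,3].
μ_θ-semistable layers: μ^(1)=3; μ^(2)=2; μ^(3)=0; μ^(4)=-3/2; μ^(5)=-2

((1, 0, 0, 0); (0, 0, 0, 1); (1, 1, 1, 0); (0, 1, 1, 0); (0, 0, 1, 0))


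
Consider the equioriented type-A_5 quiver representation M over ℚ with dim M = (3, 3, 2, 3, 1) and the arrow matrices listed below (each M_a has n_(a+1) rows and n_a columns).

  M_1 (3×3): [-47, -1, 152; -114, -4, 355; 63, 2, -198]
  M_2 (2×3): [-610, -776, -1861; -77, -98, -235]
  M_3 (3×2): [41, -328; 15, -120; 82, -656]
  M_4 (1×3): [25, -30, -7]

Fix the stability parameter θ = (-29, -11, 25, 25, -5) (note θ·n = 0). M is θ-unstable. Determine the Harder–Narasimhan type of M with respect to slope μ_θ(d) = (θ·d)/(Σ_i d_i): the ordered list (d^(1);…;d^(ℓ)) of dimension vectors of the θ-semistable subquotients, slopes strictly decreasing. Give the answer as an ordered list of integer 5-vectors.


Via rank(M_{q-1}∘⋯∘M_p): M ≅ I[1,2], I[1,3], I[1,5], I[4,4]^2.
μ_θ-semistable layers: μ^(1)=25; μ^(2)=15; μ^(3)=-11; μ^(4)=-29

((0, 0, 1, 2, 0); (0, 0, 1, 1, 1); (0, 3, 0, 0, 0); (3, 0, 0, 0, 0))


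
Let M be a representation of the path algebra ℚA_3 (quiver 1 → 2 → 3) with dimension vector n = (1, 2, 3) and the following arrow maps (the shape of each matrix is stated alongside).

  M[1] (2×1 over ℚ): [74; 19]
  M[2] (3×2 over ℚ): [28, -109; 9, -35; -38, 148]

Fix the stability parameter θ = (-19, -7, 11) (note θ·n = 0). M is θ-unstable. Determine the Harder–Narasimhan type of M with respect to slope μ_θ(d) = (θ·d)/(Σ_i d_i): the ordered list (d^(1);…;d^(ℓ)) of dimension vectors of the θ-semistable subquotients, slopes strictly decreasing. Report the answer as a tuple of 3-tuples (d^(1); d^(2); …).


Via rank(M_{q-1}∘⋯∘M_p): M ≅ I[1,3], I[2,3], I[3,3].
μ_θ-semistable layers: μ^(1)=11; μ^(2)=-7; μ^(3)=-19

((0, 0, 3); (0, 2, 0); (1, 0, 0))


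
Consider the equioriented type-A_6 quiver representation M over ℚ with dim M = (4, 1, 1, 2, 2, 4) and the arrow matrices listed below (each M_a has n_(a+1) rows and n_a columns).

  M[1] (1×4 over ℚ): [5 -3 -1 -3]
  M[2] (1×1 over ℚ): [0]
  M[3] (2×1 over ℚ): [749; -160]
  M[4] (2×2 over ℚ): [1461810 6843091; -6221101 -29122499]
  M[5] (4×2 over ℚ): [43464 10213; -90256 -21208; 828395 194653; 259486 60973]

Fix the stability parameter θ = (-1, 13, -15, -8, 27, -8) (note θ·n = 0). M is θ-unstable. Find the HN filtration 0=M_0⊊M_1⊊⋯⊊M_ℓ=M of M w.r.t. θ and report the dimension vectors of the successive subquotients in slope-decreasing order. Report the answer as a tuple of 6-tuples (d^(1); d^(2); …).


Interval decomposition of M: I[1,1]^3, I[1,2], I[3,6], I[4,6], I[6,6]^2.
HN type (ℓ=5): μ^(1)=13; μ^(2)=19/2; μ^(3)=-1; μ^(4)=-8; μ^(5)=-15

((0, 1, 0, 0, 0, 0); (0, 0, 0, 0, 2, 2); (4, 0, 0, 0, 0, 0); (0, 0, 0, 2, 0, 2); (0, 0, 1, 0, 0, 0))


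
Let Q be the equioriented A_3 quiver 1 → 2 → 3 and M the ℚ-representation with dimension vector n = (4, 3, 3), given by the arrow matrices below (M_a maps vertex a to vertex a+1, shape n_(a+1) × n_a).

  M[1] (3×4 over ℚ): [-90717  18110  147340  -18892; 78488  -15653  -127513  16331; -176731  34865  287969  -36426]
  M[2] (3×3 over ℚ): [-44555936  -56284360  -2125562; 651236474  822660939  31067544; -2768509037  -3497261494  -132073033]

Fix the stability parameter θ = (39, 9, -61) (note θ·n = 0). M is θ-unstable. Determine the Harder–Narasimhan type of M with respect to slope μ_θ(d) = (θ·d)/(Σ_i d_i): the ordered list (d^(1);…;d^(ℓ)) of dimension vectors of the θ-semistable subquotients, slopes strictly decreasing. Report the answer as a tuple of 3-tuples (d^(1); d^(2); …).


Barcode: M ≅ I[1,1], I[1,3]^3. HN layers by μ_θ (2 steps, strictly decreasing):
  μ^(1)=39; μ^(2)=-13/3

((1, 0, 0); (3, 3, 3))


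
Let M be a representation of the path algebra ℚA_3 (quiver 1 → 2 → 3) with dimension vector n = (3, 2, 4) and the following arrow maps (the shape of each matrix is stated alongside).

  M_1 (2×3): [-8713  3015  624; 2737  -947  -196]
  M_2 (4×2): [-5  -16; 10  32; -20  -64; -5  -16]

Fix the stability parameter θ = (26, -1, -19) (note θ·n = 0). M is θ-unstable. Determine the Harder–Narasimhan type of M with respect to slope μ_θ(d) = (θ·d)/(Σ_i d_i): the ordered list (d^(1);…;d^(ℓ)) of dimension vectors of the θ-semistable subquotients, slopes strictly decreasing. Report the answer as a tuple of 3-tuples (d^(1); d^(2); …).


Barcode: M ≅ I[1,1], I[1,2], I[1,3], I[3,3]^3. HN layers by μ_θ (4 steps, strictly decreasing):
  μ^(1)=26; μ^(2)=25/2; μ^(3)=2; μ^(4)=-19

((1, 0, 0); (1, 1, 0); (1, 1, 1); (0, 0, 3))


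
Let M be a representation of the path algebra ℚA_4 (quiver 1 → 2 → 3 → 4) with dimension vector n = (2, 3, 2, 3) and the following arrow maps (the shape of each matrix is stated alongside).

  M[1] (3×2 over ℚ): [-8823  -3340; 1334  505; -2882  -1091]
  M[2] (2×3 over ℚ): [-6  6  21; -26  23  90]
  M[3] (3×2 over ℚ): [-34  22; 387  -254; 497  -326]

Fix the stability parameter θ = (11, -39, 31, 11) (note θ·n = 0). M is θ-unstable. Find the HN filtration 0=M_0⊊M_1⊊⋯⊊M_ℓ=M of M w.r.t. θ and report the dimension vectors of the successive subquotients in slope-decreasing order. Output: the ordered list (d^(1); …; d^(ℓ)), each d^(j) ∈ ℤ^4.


Interval decomposition of M: I[1,2], I[1,4], I[2,4], I[4,4].
HN type (ℓ=4): μ^(1)=21; μ^(2)=11; μ^(3)=-14; μ^(4)=-39

((0, 0, 2, 2); (0, 0, 0, 1); (2, 2, 0, 0); (0, 1, 0, 0))


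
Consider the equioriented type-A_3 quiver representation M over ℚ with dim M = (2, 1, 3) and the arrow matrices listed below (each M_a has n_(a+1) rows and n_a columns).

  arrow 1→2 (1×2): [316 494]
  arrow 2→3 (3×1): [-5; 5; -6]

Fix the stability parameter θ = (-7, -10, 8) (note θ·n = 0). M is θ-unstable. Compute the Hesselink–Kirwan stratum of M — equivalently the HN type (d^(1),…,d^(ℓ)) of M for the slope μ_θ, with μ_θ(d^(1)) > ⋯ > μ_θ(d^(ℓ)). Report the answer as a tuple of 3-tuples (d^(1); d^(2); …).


Interval decomposition of M: I[1,1], I[1,3], I[3,3]^2.
HN type (ℓ=3): μ^(1)=8; μ^(2)=-7; μ^(3)=-17/2

((0, 0, 3); (1, 0, 0); (1, 1, 0))


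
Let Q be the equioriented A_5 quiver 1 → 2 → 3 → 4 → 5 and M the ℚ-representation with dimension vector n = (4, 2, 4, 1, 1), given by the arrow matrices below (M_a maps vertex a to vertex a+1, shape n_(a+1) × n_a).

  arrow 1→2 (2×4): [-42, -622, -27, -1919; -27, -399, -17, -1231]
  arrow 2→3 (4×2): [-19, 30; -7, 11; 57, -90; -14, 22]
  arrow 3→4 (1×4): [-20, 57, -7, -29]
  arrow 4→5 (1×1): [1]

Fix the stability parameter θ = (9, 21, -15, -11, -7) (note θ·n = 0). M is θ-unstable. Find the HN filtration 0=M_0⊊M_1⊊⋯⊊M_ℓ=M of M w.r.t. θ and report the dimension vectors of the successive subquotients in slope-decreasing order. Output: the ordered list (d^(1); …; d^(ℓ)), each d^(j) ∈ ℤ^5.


Interval decomposition of M: I[1,1]^2, I[1,3], I[1,5], I[3,3]^2.
HN type (ℓ=4): μ^(1)=9; μ^(2)=5; μ^(3)=-3/5; μ^(4)=-15

((2, 0, 0, 0, 0); (1, 1, 1, 0, 0); (1, 1, 1, 1, 1); (0, 0, 2, 0, 0))


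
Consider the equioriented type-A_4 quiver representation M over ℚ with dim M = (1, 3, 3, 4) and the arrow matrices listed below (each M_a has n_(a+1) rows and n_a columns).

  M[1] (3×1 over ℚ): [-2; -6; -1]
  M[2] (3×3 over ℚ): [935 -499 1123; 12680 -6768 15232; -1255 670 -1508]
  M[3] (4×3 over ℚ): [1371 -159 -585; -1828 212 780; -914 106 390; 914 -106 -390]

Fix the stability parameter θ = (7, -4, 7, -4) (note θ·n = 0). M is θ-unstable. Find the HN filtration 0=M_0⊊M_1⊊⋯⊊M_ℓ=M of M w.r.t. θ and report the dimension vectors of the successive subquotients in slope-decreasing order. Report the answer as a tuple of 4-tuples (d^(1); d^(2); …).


Via rank(M_{q-1}∘⋯∘M_p): M ≅ I[1,4], I[2,2], I[2,3], I[3,3], I[4,4]^3.
μ_θ-semistable layers: μ^(1)=7; μ^(2)=3/2; μ^(3)=-4

((0, 0, 2, 0); (1, 1, 1, 1); (0, 2, 0, 3))


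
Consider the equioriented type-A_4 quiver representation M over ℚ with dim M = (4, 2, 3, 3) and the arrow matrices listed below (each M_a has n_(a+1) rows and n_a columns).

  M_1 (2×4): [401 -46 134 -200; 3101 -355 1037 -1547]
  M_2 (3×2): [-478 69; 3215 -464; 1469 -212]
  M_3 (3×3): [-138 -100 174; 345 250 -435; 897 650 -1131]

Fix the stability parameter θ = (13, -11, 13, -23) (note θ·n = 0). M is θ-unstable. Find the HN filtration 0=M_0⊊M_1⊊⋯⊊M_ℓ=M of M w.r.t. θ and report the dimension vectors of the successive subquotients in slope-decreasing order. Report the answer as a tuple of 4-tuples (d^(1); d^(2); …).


Via rank(M_{q-1}∘⋯∘M_p): M ≅ I[1,1]^2, I[1,3], I[1,4], I[3,3], I[4,4]^2.
μ_θ-semistable layers: μ^(1)=13; μ^(2)=1; μ^(3)=-2; μ^(4)=-23

((2, 0, 2, 0); (1, 1, 0, 0); (1, 1, 1, 1); (0, 0, 0, 2))


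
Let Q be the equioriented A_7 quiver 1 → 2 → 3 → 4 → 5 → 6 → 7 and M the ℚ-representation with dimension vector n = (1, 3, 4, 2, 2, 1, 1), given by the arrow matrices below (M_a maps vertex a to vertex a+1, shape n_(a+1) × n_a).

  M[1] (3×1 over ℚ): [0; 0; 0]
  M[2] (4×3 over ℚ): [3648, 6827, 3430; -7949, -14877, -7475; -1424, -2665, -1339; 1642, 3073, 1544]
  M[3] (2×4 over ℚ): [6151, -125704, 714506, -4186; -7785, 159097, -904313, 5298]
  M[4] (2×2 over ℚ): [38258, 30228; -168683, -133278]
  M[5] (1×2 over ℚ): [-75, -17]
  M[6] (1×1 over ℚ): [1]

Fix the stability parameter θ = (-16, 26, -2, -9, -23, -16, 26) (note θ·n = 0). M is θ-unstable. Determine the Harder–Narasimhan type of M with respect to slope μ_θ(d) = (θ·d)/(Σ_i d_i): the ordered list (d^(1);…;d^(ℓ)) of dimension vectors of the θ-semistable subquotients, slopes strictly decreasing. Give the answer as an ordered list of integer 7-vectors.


Barcode: M ≅ I[1,1], I[2,3], I[2,4], I[2,7], I[3,3], I[5,5]. HN layers by μ_θ (7 steps, strictly decreasing):
  μ^(1)=26; μ^(2)=12; μ^(3)=5; μ^(4)=-2; μ^(5)=-24/5; μ^(6)=-16; μ^(7)=-23

((0, 0, 0, 0, 0, 0, 1); (0, 1, 1, 0, 0, 0, 0); (0, 1, 1, 1, 0, 0, 0); (0, 0, 1, 0, 0, 0, 0); (0, 1, 1, 1, 1, 1, 0); (1, 0, 0, 0, 0, 0, 0); (0, 0, 0, 0, 1, 0, 0))
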